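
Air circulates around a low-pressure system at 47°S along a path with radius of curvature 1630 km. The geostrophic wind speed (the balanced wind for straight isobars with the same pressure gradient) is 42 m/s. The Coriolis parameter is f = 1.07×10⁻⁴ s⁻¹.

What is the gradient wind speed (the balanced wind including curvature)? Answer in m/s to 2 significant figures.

Around a low, centrifugal force acts outward with Coriolis, so pressure-gradient force balances both:
(1/ρ)|∂P/∂n| = fV + V²/R  →  V² + fR·V − fR·V_g = 0
With fR = 1.07×10⁻⁴ × 1630×10³ m = 174 m/s:
V = [−fR + √((fR)² + 4 fR V_g)]/2 = [−174 + √(174² + 4×174×42)]/2 = 35 m/s
Subgeostrophic (V < V_g = 42 m/s), as expected around a low.

35 m/s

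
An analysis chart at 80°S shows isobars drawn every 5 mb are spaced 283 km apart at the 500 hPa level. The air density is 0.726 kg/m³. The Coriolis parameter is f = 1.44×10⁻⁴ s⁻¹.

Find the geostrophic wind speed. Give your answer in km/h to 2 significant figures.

Pressure gradient: |∂P/∂n| = 500 Pa / 283000 m = 1.77×10⁻³ Pa/m
Geostrophic balance (pressure-gradient force = Coriolis force):
V_g = (1/(fρ)) |∂P/∂n| = 1.77×10⁻³ / (1.44×10⁻⁴ × 0.726) = 16.9 m/s
Converting: 16.9 m/s × 3.6 = 61 km/h

61 km/h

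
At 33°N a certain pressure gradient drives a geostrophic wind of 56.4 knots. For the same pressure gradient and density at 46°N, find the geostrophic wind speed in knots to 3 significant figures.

With the same pressure gradient and density, V_g ∝ 1/f ∝ 1/sin φ.
V₂ = V₁ · sin φ₁ / sin φ₂ = 56.4 × sin 33° / sin 46°
V₂ = 56.4 × 0.5446/0.7193 = 42.7 knots

42.7 knots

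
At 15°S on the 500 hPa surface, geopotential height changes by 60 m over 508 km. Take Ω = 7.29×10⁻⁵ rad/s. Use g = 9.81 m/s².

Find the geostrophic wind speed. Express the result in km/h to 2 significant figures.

110 km/h

Coriolis parameter at 15°S:
f = 2Ω sin φ = 2 × 7.29×10⁻⁵ × sin 15° = 3.77×10⁻⁵ s⁻¹
Height gradient: |∂Z/∂n| = 60 m / 508000 m = 1.18×10⁻⁴
On a pressure surface, geostrophic balance gives V_g = (g/f)|∂Z/∂n|:
V_g = 9.81 × 1.18×10⁻⁴ / 3.77×10⁻⁵ = 30.7 m/s
Converting: 30.7 m/s × 3.6 = 110 km/h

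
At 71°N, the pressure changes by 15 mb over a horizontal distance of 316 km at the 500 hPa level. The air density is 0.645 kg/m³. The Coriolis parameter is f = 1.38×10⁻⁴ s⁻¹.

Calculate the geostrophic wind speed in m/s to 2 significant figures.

Pressure gradient: |∂P/∂n| = 1500 Pa / 316000 m = 4.75×10⁻³ Pa/m
Geostrophic balance (pressure-gradient force = Coriolis force):
V_g = (1/(fρ)) |∂P/∂n| = 4.75×10⁻³ / (1.38×10⁻⁴ × 0.645) = 53.3 m/s

53 m/s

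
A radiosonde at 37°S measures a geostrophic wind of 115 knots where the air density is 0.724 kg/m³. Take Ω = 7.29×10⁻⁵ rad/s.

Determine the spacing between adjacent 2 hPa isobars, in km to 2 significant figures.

Coriolis parameter at 37°S:
f = 2Ω sin φ = 2 × 7.29×10⁻⁵ × sin 37° = 8.77×10⁻⁵ s⁻¹
Wind speed in SI: 115 knots = 59.2 m/s
Geostrophic balance rearranged: |∂P/∂n| = f ρ V_g
|∂P/∂n| = 8.77×10⁻⁵ × 0.724 × 59.2 = 3.76×10⁻³ Pa/m
Isobar spacing: Δn = ΔP/|∂P/∂n| = 200 Pa / 3.76×10⁻³ Pa/m = 53215 m ≈ 53 km

53 km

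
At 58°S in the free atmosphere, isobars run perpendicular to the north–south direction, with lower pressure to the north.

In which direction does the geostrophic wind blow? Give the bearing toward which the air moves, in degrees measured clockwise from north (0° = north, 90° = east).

270°

The pressure-gradient force points toward the north (bearing 000°).
Geostrophic balance: in the Southern Hemisphere the Coriolis force deflects motion to the left, so the geostrophic wind blows 90° to the left of the pressure-gradient force (low pressure on the right).
Rotating 000° by 90° counterclockwise gives 270° — the wind blows toward the west.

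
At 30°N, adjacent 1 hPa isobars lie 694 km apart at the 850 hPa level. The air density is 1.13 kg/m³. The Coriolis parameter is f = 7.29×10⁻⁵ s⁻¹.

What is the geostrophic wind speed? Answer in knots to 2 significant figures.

Pressure gradient: |∂P/∂n| = 100 Pa / 694000 m = 1.44×10⁻⁴ Pa/m
Geostrophic balance (pressure-gradient force = Coriolis force):
V_g = (1/(fρ)) |∂P/∂n| = 1.44×10⁻⁴ / (7.29×10⁻⁵ × 1.13) = 1.75 m/s
Converting: 1.75 m/s × 1.944 = 3.4 knots

3.4 knots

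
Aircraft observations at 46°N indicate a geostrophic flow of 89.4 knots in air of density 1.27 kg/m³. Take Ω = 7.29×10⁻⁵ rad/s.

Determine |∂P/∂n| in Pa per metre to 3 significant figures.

6.13×10⁻³ Pa/m

Coriolis parameter at 46°N:
f = 2Ω sin φ = 2 × 7.29×10⁻⁵ × sin 46° = 1.05×10⁻⁴ s⁻¹
Wind speed in SI: 89.4 knots = 46.0 m/s
Geostrophic balance rearranged: |∂P/∂n| = f ρ V_g
|∂P/∂n| = 1.05×10⁻⁴ × 1.27 × 46.0 = 6.13×10⁻³ Pa/m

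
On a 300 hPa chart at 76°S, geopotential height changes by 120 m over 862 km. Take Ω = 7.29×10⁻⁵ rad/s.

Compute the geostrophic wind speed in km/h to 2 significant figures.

35 km/h

Coriolis parameter at 76°S:
f = 2Ω sin φ = 2 × 7.29×10⁻⁵ × sin 76° = 1.41×10⁻⁴ s⁻¹
Height gradient: |∂Z/∂n| = 120 m / 862000 m = 1.39×10⁻⁴
On a pressure surface, geostrophic balance gives V_g = (g/f)|∂Z/∂n|:
V_g = 9.81 × 1.39×10⁻⁴ / 1.41×10⁻⁴ = 9.65 m/s
Converting: 9.65 m/s × 3.6 = 35 km/h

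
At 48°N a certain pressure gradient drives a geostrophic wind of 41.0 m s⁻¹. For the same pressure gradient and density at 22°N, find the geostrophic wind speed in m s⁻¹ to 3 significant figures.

With the same pressure gradient and density, V_g ∝ 1/f ∝ 1/sin φ.
V₂ = V₁ · sin φ₁ / sin φ₂ = 41.0 × sin 48° / sin 22°
V₂ = 41.0 × 0.7431/0.3746 = 81.3 m s⁻¹

81.3 m s⁻¹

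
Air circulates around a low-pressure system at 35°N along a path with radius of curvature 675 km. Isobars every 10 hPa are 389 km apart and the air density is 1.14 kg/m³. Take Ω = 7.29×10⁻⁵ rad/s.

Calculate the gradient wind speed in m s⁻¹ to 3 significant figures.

19.9 m s⁻¹

Coriolis parameter at 35°N:
f = 2Ω sin φ = 2 × 7.29×10⁻⁵ × sin 35° = 8.36×10⁻⁵ s⁻¹
Pressure gradient: |∂P/∂n| = 1000 Pa / 389000 m = 2.57×10⁻³ Pa/m
Geostrophic speed: V_g = |∂P/∂n|/(fρ) = 2.57×10⁻³/(8.36×10⁻⁵ × 1.14) = 27.0 m/s
Around a low, centrifugal force acts outward with Coriolis, so pressure-gradient force balances both:
(1/ρ)|∂P/∂n| = fV + V²/R  →  V² + fR·V − fR·V_g = 0
With fR = 8.36×10⁻⁵ × 675×10³ m = 56.4 m/s:
V = [−fR + √((fR)² + 4 fR V_g)]/2 = [−56.4 + √(56.4² + 4×56.4×27)]/2 = 19.9 m/s
Subgeostrophic (V < V_g = 27 m/s), as expected around a low.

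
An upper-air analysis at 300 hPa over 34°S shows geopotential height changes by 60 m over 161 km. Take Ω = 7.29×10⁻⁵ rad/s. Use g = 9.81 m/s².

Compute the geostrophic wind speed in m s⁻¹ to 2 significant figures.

Coriolis parameter at 34°S:
f = 2Ω sin φ = 2 × 7.29×10⁻⁵ × sin 34° = 8.15×10⁻⁵ s⁻¹
Height gradient: |∂Z/∂n| = 60 m / 161000 m = 3.73×10⁻⁴
On a pressure surface, geostrophic balance gives V_g = (g/f)|∂Z/∂n|:
V_g = 9.81 × 3.73×10⁻⁴ / 8.15×10⁻⁵ = 44.8 m/s

45 m s⁻¹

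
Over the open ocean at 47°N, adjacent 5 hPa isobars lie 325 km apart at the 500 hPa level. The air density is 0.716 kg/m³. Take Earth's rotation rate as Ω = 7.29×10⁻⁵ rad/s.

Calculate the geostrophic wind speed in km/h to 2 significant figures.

Coriolis parameter at 47°N:
f = 2Ω sin φ = 2 × 7.29×10⁻⁵ × sin 47° = 1.07×10⁻⁴ s⁻¹
Pressure gradient: |∂P/∂n| = 500 Pa / 325000 m = 1.54×10⁻³ Pa/m
Geostrophic balance (pressure-gradient force = Coriolis force):
V_g = (1/(fρ)) |∂P/∂n| = 1.54×10⁻³ / (1.07×10⁻⁴ × 0.716) = 20.2 m/s
Converting: 20.2 m/s × 3.6 = 73 km/h

73 km/h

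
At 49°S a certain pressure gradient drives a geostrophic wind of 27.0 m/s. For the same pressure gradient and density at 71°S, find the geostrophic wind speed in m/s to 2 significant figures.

With the same pressure gradient and density, V_g ∝ 1/f ∝ 1/sin φ.
V₂ = V₁ · sin φ₁ / sin φ₂ = 27.0 × sin 49° / sin 71°
V₂ = 27.0 × 0.7547/0.9455 = 22 m/s

22 m/s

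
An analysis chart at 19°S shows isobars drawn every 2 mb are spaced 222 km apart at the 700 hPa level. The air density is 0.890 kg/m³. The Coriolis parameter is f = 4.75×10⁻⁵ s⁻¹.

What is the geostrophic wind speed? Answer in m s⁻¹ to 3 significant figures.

21.3 m s⁻¹

Pressure gradient: |∂P/∂n| = 200 Pa / 222000 m = 9.01×10⁻⁴ Pa/m
Geostrophic balance (pressure-gradient force = Coriolis force):
V_g = (1/(fρ)) |∂P/∂n| = 9.01×10⁻⁴ / (4.75×10⁻⁵ × 0.890) = 21.3 m/s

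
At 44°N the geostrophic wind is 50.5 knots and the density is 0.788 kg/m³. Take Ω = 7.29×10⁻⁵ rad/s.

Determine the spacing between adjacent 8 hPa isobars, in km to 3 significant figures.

386 km

Coriolis parameter at 44°N:
f = 2Ω sin φ = 2 × 7.29×10⁻⁵ × sin 44° = 1.01×10⁻⁴ s⁻¹
Wind speed in SI: 50.5 knots = 26.0 m/s
Geostrophic balance rearranged: |∂P/∂n| = f ρ V_g
|∂P/∂n| = 1.01×10⁻⁴ × 0.788 × 26.0 = 2.07×10⁻³ Pa/m
Isobar spacing: Δn = ΔP/|∂P/∂n| = 800 Pa / 2.07×10⁻³ Pa/m = 385838 m ≈ 386 km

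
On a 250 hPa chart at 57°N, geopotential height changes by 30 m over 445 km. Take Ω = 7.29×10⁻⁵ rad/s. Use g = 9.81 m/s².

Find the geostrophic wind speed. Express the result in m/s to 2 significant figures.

5.4 m/s

Coriolis parameter at 57°N:
f = 2Ω sin φ = 2 × 7.29×10⁻⁵ × sin 57° = 1.22×10⁻⁴ s⁻¹
Height gradient: |∂Z/∂n| = 30 m / 445000 m = 6.74×10⁻⁵
On a pressure surface, geostrophic balance gives V_g = (g/f)|∂Z/∂n|:
V_g = 9.81 × 6.74×10⁻⁵ / 1.22×10⁻⁴ = 5.41 m/s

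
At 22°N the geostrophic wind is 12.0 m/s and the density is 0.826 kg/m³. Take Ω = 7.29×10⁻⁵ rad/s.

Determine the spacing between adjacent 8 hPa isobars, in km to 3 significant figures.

1480 km

Coriolis parameter at 22°N:
f = 2Ω sin φ = 2 × 7.29×10⁻⁵ × sin 22° = 5.46×10⁻⁵ s⁻¹
Geostrophic balance rearranged: |∂P/∂n| = f ρ V_g
|∂P/∂n| = 5.46×10⁻⁵ × 0.826 × 12.0 = 5.41×10⁻⁴ Pa/m
Isobar spacing: Δn = ΔP/|∂P/∂n| = 800 Pa / 5.41×10⁻⁴ Pa/m = 1477732 m ≈ 1480 km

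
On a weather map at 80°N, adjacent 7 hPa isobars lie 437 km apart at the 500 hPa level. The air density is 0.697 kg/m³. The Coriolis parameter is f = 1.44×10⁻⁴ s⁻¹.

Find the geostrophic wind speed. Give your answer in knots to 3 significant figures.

31.0 knots

Pressure gradient: |∂P/∂n| = 700 Pa / 437000 m = 1.60×10⁻³ Pa/m
Geostrophic balance (pressure-gradient force = Coriolis force):
V_g = (1/(fρ)) |∂P/∂n| = 1.60×10⁻³ / (1.44×10⁻⁴ × 0.697) = 16.0 m/s
Converting: 16.0 m/s × 1.944 = 31.0 knots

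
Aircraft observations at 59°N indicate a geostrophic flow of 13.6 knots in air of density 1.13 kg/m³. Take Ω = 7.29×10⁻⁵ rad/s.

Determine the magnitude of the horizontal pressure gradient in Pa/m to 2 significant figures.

Coriolis parameter at 59°N:
f = 2Ω sin φ = 2 × 7.29×10⁻⁵ × sin 59° = 1.25×10⁻⁴ s⁻¹
Wind speed in SI: 13.6 knots = 7.00 m/s
Geostrophic balance rearranged: |∂P/∂n| = f ρ V_g
|∂P/∂n| = 1.25×10⁻⁴ × 1.13 × 7.00 = 9.88×10⁻⁴ Pa/m

9.9×10⁻⁴ Pa/m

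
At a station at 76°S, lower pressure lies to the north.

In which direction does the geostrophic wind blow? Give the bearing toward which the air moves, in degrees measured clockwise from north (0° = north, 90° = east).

270°

The pressure-gradient force points toward the north (bearing 000°).
Geostrophic balance: in the Southern Hemisphere the Coriolis force deflects motion to the left, so the geostrophic wind blows 90° to the left of the pressure-gradient force (low pressure on the right).
Rotating 000° by 90° counterclockwise gives 270° — the wind blows toward the west.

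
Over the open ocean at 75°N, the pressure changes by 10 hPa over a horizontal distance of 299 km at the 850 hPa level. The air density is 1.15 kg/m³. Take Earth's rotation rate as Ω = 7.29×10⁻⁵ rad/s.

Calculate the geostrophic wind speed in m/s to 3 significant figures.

20.7 m/s

Coriolis parameter at 75°N:
f = 2Ω sin φ = 2 × 7.29×10⁻⁵ × sin 75° = 1.41×10⁻⁴ s⁻¹
Pressure gradient: |∂P/∂n| = 1000 Pa / 299000 m = 3.34×10⁻³ Pa/m
Geostrophic balance (pressure-gradient force = Coriolis force):
V_g = (1/(fρ)) |∂P/∂n| = 3.34×10⁻³ / (1.41×10⁻⁴ × 1.15) = 20.7 m/s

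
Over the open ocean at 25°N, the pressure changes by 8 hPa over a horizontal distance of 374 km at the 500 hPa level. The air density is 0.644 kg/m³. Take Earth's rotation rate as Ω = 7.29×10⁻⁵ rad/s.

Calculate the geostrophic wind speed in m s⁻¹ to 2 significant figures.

54 m s⁻¹

Coriolis parameter at 25°N:
f = 2Ω sin φ = 2 × 7.29×10⁻⁵ × sin 25° = 6.16×10⁻⁵ s⁻¹
Pressure gradient: |∂P/∂n| = 800 Pa / 374000 m = 2.14×10⁻³ Pa/m
Geostrophic balance (pressure-gradient force = Coriolis force):
V_g = (1/(fρ)) |∂P/∂n| = 2.14×10⁻³ / (6.16×10⁻⁵ × 0.644) = 53.9 m/s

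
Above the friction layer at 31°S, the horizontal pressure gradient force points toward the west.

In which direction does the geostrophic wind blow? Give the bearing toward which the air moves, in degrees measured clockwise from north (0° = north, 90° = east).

The pressure-gradient force points toward the west (bearing 270°).
Geostrophic balance: in the Southern Hemisphere the Coriolis force deflects motion to the left, so the geostrophic wind blows 90° to the left of the pressure-gradient force (low pressure on the right).
Rotating 270° by 90° counterclockwise gives 180° — the wind blows toward the south.

180°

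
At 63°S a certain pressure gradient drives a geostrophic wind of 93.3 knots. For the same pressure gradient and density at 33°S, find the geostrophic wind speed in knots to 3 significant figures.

153 knots

With the same pressure gradient and density, V_g ∝ 1/f ∝ 1/sin φ.
V₂ = V₁ · sin φ₁ / sin φ₂ = 93.3 × sin 63° / sin 33°
V₂ = 93.3 × 0.8910/0.5446 = 153 knots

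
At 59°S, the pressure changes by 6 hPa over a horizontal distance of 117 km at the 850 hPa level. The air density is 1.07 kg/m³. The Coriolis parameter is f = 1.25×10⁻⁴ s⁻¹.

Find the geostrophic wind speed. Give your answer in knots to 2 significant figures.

Pressure gradient: |∂P/∂n| = 600 Pa / 117000 m = 5.13×10⁻³ Pa/m
Geostrophic balance (pressure-gradient force = Coriolis force):
V_g = (1/(fρ)) |∂P/∂n| = 5.13×10⁻³ / (1.25×10⁻⁴ × 1.07) = 38.3 m/s
Converting: 38.3 m/s × 1.944 = 75 knots

75 knots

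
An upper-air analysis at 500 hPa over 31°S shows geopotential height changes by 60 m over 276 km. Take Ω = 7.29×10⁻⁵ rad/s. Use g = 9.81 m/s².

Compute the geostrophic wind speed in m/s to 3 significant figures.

Coriolis parameter at 31°S:
f = 2Ω sin φ = 2 × 7.29×10⁻⁵ × sin 31° = 7.51×10⁻⁵ s⁻¹
Height gradient: |∂Z/∂n| = 60 m / 276000 m = 2.17×10⁻⁴
On a pressure surface, geostrophic balance gives V_g = (g/f)|∂Z/∂n|:
V_g = 9.81 × 2.17×10⁻⁴ / 7.51×10⁻⁵ = 28.4 m/s

28.4 m/s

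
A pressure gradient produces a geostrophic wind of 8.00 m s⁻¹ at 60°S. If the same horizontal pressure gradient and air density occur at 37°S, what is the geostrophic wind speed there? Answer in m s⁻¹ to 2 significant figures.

12 m s⁻¹

With the same pressure gradient and density, V_g ∝ 1/f ∝ 1/sin φ.
V₂ = V₁ · sin φ₁ / sin φ₂ = 8.00 × sin 60° / sin 37°
V₂ = 8.00 × 0.8660/0.6018 = 12 m s⁻¹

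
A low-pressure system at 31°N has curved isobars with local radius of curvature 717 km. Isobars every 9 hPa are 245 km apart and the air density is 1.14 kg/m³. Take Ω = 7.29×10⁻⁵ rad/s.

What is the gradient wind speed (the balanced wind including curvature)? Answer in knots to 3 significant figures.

Coriolis parameter at 31°N:
f = 2Ω sin φ = 2 × 7.29×10⁻⁵ × sin 31° = 7.51×10⁻⁵ s⁻¹
Pressure gradient: |∂P/∂n| = 900 Pa / 245000 m = 3.67×10⁻³ Pa/m
Geostrophic speed: V_g = |∂P/∂n|/(fρ) = 3.67×10⁻³/(7.51×10⁻⁵ × 1.14) = 42.9 m/s
Around a low, centrifugal force acts outward with Coriolis, so pressure-gradient force balances both:
(1/ρ)|∂P/∂n| = fV + V²/R  →  V² + fR·V − fR·V_g = 0
With fR = 7.51×10⁻⁵ × 717×10³ m = 53.8 m/s:
V = [−fR + √((fR)² + 4 fR V_g)]/2 = [−53.8 + √(53.8² + 4×53.8×42.9)]/2 = 28.2 m/s
Subgeostrophic (V < V_g = 42.9 m/s), as expected around a low.
Converting: 28.2 m/s × 1.944 = 54.8 knots

54.8 knots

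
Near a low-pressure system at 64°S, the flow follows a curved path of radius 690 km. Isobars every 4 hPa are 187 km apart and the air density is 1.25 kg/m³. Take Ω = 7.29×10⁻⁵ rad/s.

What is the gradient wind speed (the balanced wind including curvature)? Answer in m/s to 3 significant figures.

Coriolis parameter at 64°S:
f = 2Ω sin φ = 2 × 7.29×10⁻⁵ × sin 64° = 1.31×10⁻⁴ s⁻¹
Pressure gradient: |∂P/∂n| = 400 Pa / 187000 m = 2.14×10⁻³ Pa/m
Geostrophic speed: V_g = |∂P/∂n|/(fρ) = 2.14×10⁻³/(1.31×10⁻⁴ × 1.25) = 13.1 m/s
Around a low, centrifugal force acts outward with Coriolis, so pressure-gradient force balances both:
(1/ρ)|∂P/∂n| = fV + V²/R  →  V² + fR·V − fR·V_g = 0
With fR = 1.31×10⁻⁴ × 690×10³ m = 90.4 m/s:
V = [−fR + √((fR)² + 4 fR V_g)]/2 = [−90.4 + √(90.4² + 4×90.4×13.1)]/2 = 11.6 m/s
Subgeostrophic (V < V_g = 13.1 m/s), as expected around a low.

11.6 m/s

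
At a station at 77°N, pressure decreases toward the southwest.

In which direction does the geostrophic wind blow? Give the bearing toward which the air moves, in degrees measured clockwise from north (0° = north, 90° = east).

The pressure-gradient force points toward the southwest (bearing 225°).
Geostrophic balance: in the Northern Hemisphere the Coriolis force deflects motion to the right, so the geostrophic wind blows 90° to the right of the pressure-gradient force (low pressure on the left).
Rotating 225° by 90° clockwise gives 315° — the wind blows toward the northwest.

315°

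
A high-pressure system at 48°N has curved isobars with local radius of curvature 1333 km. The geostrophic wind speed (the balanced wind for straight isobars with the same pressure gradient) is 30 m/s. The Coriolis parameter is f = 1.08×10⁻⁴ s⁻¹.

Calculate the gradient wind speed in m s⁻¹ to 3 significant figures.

42.6 m s⁻¹

Around a high, pressure-gradient force acts outward with centrifugal, so Coriolis balances both:
fV = (1/ρ)|∂P/∂n| + V²/R  →  V² − fR·V + fR·V_g = 0
With fR = 1.08×10⁻⁴ × 1333×10³ m = 144 m/s:
V = [fR − √((fR)² − 4 fR V_g)]/2 = [144 − √(144² − 4×144×30)]/2 = 42.6 m/s
Supergeostrophic (V > V_g = 30 m/s), as expected around a high.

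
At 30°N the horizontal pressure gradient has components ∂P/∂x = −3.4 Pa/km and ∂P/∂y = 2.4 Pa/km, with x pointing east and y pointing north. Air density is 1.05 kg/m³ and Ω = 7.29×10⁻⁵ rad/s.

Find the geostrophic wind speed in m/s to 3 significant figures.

Coriolis parameter at 30°N:
f = 2Ω sin φ = 2 × 7.29×10⁻⁵ × sin 30° = 7.29×10⁻⁵ s⁻¹
Component geostrophic relations (x east, y north):
u_g = −(1/(fρ)) ∂P/∂y,  v_g = (1/(fρ)) ∂P/∂x
u_g = −(2.4×10⁻³)/(7.29×10⁻⁵ × 1.05) = −31.4 m/s;  v_g = (−3.4×10⁻³)/(7.29×10⁻⁵ × 1.05) = −44.4 m/s
|V_g| = √(u_g² + v_g²) = 54.4 m/s

54.4 m/s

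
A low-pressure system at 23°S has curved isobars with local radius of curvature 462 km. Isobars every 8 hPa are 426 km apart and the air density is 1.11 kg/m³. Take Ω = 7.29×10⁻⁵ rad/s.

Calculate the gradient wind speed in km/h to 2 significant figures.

64 km/h

Coriolis parameter at 23°S:
f = 2Ω sin φ = 2 × 7.29×10⁻⁵ × sin 23° = 5.70×10⁻⁵ s⁻¹
Pressure gradient: |∂P/∂n| = 800 Pa / 426000 m = 1.88×10⁻³ Pa/m
Geostrophic speed: V_g = |∂P/∂n|/(fρ) = 1.88×10⁻³/(5.70×10⁻⁵ × 1.11) = 29.7 m/s
Around a low, centrifugal force acts outward with Coriolis, so pressure-gradient force balances both:
(1/ρ)|∂P/∂n| = fV + V²/R  →  V² + fR·V − fR·V_g = 0
With fR = 5.70×10⁻⁵ × 462×10³ m = 26.3 m/s:
V = [−fR + √((fR)² + 4 fR V_g)]/2 = [−26.3 + √(26.3² + 4×26.3×29.7)]/2 = 17.7 m/s
Subgeostrophic (V < V_g = 29.7 m/s), as expected around a low.
Converting: 17.7 m/s × 3.6 = 64 km/h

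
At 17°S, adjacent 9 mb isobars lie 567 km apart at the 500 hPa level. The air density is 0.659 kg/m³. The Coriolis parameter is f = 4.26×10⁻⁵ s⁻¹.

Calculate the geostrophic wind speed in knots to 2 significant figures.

Pressure gradient: |∂P/∂n| = 900 Pa / 567000 m = 1.59×10⁻³ Pa/m
Geostrophic balance (pressure-gradient force = Coriolis force):
V_g = (1/(fρ)) |∂P/∂n| = 1.59×10⁻³ / (4.26×10⁻⁵ × 0.659) = 56.5 m/s
Converting: 56.5 m/s × 1.944 = 110 knots

110 knots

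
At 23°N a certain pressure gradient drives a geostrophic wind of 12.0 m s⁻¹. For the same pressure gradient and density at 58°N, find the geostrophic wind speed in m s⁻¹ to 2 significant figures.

With the same pressure gradient and density, V_g ∝ 1/f ∝ 1/sin φ.
V₂ = V₁ · sin φ₁ / sin φ₂ = 12.0 × sin 23° / sin 58°
V₂ = 12.0 × 0.3907/0.8480 = 5.5 m s⁻¹

5.5 m s⁻¹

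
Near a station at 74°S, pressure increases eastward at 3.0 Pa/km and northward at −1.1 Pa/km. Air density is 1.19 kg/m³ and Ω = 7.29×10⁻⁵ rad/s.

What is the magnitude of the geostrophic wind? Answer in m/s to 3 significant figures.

Coriolis parameter at 74°S:
f = 2Ω sin φ = 2 × 7.29×10⁻⁵ × sin 74° = 1.40×10⁻⁴ s⁻¹
In the Southern Hemisphere f is negative: f = −1.40×10⁻⁴ s⁻¹.
Component geostrophic relations (x east, y north):
u_g = −(1/(fρ)) ∂P/∂y,  v_g = (1/(fρ)) ∂P/∂x
u_g = −(−1.1×10⁻³)/(−1.40×10⁻⁴ × 1.19) = −6.60 m/s;  v_g = (3.0×10⁻³)/(−1.40×10⁻⁴ × 1.19) = −18.0 m/s
|V_g| = √(u_g² + v_g²) = 19.2 m/s

19.2 m/s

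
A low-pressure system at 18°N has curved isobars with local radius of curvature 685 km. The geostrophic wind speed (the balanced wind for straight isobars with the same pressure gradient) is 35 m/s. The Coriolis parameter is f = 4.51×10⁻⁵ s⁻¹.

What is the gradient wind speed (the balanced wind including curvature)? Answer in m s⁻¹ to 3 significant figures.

Around a low, centrifugal force acts outward with Coriolis, so pressure-gradient force balances both:
(1/ρ)|∂P/∂n| = fV + V²/R  →  V² + fR·V − fR·V_g = 0
With fR = 4.51×10⁻⁵ × 685×10³ m = 30.9 m/s:
V = [−fR + √((fR)² + 4 fR V_g)]/2 = [−30.9 + √(30.9² + 4×30.9×35)]/2 = 20.9 m/s
Subgeostrophic (V < V_g = 35 m/s), as expected around a low.

20.9 m s⁻¹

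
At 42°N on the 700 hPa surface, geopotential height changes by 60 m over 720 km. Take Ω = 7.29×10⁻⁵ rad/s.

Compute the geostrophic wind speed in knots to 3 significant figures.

Coriolis parameter at 42°N:
f = 2Ω sin φ = 2 × 7.29×10⁻⁵ × sin 42° = 9.76×10⁻⁵ s⁻¹
Height gradient: |∂Z/∂n| = 60 m / 720000 m = 8.33×10⁻⁵
On a pressure surface, geostrophic balance gives V_g = (g/f)|∂Z/∂n|:
V_g = 9.81 × 8.33×10⁻⁵ / 9.76×10⁻⁵ = 8.38 m/s
Converting: 8.38 m/s × 1.944 = 16.3 knots

16.3 knots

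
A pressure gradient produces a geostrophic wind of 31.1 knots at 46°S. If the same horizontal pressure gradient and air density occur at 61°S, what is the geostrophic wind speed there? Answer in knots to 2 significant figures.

With the same pressure gradient and density, V_g ∝ 1/f ∝ 1/sin φ.
V₂ = V₁ · sin φ₁ / sin φ₂ = 31.1 × sin 46° / sin 61°
V₂ = 31.1 × 0.7193/0.8746 = 26 knots

26 knots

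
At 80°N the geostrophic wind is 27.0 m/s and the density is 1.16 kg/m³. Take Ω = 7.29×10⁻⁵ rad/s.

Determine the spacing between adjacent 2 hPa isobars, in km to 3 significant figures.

44.5 km

Coriolis parameter at 80°N:
f = 2Ω sin φ = 2 × 7.29×10⁻⁵ × sin 80° = 1.44×10⁻⁴ s⁻¹
Geostrophic balance rearranged: |∂P/∂n| = f ρ V_g
|∂P/∂n| = 1.44×10⁻⁴ × 1.16 × 27.0 = 4.50×10⁻³ Pa/m
Isobar spacing: Δn = ΔP/|∂P/∂n| = 200 Pa / 4.50×10⁻³ Pa/m = 44473 m ≈ 44.5 km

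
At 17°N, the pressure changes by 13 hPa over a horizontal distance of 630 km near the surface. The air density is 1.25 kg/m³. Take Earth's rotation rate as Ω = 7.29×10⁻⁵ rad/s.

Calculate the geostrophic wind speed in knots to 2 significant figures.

Coriolis parameter at 17°N:
f = 2Ω sin φ = 2 × 7.29×10⁻⁵ × sin 17° = 4.26×10⁻⁵ s⁻¹
Pressure gradient: |∂P/∂n| = 1300 Pa / 630000 m = 2.06×10⁻³ Pa/m
Geostrophic balance (pressure-gradient force = Coriolis force):
V_g = (1/(fρ)) |∂P/∂n| = 2.06×10⁻³ / (4.26×10⁻⁵ × 1.25) = 38.7 m/s
Converting: 38.7 m/s × 1.944 = 75 knots

75 knots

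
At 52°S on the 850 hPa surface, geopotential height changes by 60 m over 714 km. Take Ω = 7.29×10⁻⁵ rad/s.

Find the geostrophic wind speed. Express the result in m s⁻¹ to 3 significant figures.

7.18 m s⁻¹

Coriolis parameter at 52°S:
f = 2Ω sin φ = 2 × 7.29×10⁻⁵ × sin 52° = 1.15×10⁻⁴ s⁻¹
Height gradient: |∂Z/∂n| = 60 m / 714000 m = 8.40×10⁻⁵
On a pressure surface, geostrophic balance gives V_g = (g/f)|∂Z/∂n|:
V_g = 9.81 × 8.40×10⁻⁵ / 1.15×10⁻⁴ = 7.18 m/s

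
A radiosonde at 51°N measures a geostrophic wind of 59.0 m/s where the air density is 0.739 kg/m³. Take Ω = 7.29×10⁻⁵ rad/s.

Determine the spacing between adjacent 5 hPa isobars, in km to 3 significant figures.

Coriolis parameter at 51°N:
f = 2Ω sin φ = 2 × 7.29×10⁻⁵ × sin 51° = 1.13×10⁻⁴ s⁻¹
Geostrophic balance rearranged: |∂P/∂n| = f ρ V_g
|∂P/∂n| = 1.13×10⁻⁴ × 0.739 × 59.0 = 4.94×10⁻³ Pa/m
Isobar spacing: Δn = ΔP/|∂P/∂n| = 500 Pa / 4.94×10⁻³ Pa/m = 101208 m ≈ 101 km

101 km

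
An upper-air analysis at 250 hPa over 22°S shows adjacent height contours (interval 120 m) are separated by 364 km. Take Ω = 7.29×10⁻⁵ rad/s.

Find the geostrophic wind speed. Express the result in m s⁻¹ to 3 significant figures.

59.2 m s⁻¹

Coriolis parameter at 22°S:
f = 2Ω sin φ = 2 × 7.29×10⁻⁵ × sin 22° = 5.46×10⁻⁵ s⁻¹
Height gradient: |∂Z/∂n| = 120 m / 364000 m = 3.30×10⁻⁴
On a pressure surface, geostrophic balance gives V_g = (g/f)|∂Z/∂n|:
V_g = 9.81 × 3.30×10⁻⁴ / 5.46×10⁻⁵ = 59.2 m/s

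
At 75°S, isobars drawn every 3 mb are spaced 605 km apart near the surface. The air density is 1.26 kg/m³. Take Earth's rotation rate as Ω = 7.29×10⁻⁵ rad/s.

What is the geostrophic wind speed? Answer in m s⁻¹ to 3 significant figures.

2.79 m s⁻¹

Coriolis parameter at 75°S:
f = 2Ω sin φ = 2 × 7.29×10⁻⁵ × sin 75° = 1.41×10⁻⁴ s⁻¹
Pressure gradient: |∂P/∂n| = 300 Pa / 605000 m = 4.96×10⁻⁴ Pa/m
Geostrophic balance (pressure-gradient force = Coriolis force):
V_g = (1/(fρ)) |∂P/∂n| = 4.96×10⁻⁴ / (1.41×10⁻⁴ × 1.26) = 2.79 m/s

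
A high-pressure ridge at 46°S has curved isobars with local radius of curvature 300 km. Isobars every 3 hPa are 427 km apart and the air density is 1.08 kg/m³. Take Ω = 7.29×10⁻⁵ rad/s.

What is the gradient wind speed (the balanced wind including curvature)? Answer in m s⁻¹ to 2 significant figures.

Coriolis parameter at 46°S:
f = 2Ω sin φ = 2 × 7.29×10⁻⁵ × sin 46° = 1.05×10⁻⁴ s⁻¹
Pressure gradient: |∂P/∂n| = 300 Pa / 427000 m = 7.03×10⁻⁴ Pa/m
Geostrophic speed: V_g = |∂P/∂n|/(fρ) = 7.03×10⁻⁴/(1.05×10⁻⁴ × 1.08) = 6.20 m/s
Around a high, pressure-gradient force acts outward with centrifugal, so Coriolis balances both:
fV = (1/ρ)|∂P/∂n| + V²/R  →  V² − fR·V + fR·V_g = 0
With fR = 1.05×10⁻⁴ × 300×10³ m = 31.5 m/s:
V = [fR − √((fR)² − 4 fR V_g)]/2 = [31.5 − √(31.5² − 4×31.5×6.2)]/2 = 8.5 m/s
Supergeostrophic (V > V_g = 6.2 m/s), as expected around a high.

8.5 m s⁻¹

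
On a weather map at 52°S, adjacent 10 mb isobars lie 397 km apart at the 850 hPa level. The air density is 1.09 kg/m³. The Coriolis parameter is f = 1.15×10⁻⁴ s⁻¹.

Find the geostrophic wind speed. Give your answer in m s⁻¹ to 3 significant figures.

20.1 m s⁻¹

Pressure gradient: |∂P/∂n| = 1000 Pa / 397000 m = 2.52×10⁻³ Pa/m
Geostrophic balance (pressure-gradient force = Coriolis force):
V_g = (1/(fρ)) |∂P/∂n| = 2.52×10⁻³ / (1.15×10⁻⁴ × 1.09) = 20.1 m/s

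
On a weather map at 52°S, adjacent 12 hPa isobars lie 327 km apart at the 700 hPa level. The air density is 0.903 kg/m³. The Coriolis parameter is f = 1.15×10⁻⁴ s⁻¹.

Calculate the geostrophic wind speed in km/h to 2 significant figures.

Pressure gradient: |∂P/∂n| = 1200 Pa / 327000 m = 3.67×10⁻³ Pa/m
Geostrophic balance (pressure-gradient force = Coriolis force):
V_g = (1/(fρ)) |∂P/∂n| = 3.67×10⁻³ / (1.15×10⁻⁴ × 0.903) = 35.3 m/s
Converting: 35.3 m/s × 3.6 = 130 km/h

130 km/h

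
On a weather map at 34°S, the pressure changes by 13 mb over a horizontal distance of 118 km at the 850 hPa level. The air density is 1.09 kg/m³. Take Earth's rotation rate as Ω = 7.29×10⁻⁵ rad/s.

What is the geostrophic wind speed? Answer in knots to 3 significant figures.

241 knots

Coriolis parameter at 34°S:
f = 2Ω sin φ = 2 × 7.29×10⁻⁵ × sin 34° = 8.15×10⁻⁵ s⁻¹
Pressure gradient: |∂P/∂n| = 1300 Pa / 118000 m = 1.10×10⁻² Pa/m
Geostrophic balance (pressure-gradient force = Coriolis force):
V_g = (1/(fρ)) |∂P/∂n| = 1.10×10⁻² / (8.15×10⁻⁵ × 1.09) = 124 m/s
Converting: 124 m/s × 1.944 = 241 knots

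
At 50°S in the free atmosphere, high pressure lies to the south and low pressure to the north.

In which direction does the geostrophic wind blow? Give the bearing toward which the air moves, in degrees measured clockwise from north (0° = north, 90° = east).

The pressure-gradient force points toward the north (bearing 000°).
Geostrophic balance: in the Southern Hemisphere the Coriolis force deflects motion to the left, so the geostrophic wind blows 90° to the left of the pressure-gradient force (low pressure on the right).
Rotating 000° by 90° counterclockwise gives 270° — the wind blows toward the west.

270°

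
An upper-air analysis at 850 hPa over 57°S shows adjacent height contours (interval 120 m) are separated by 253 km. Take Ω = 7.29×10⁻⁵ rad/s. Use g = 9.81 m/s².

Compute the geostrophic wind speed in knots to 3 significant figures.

74.0 knots

Coriolis parameter at 57°S:
f = 2Ω sin φ = 2 × 7.29×10⁻⁵ × sin 57° = 1.22×10⁻⁴ s⁻¹
Height gradient: |∂Z/∂n| = 120 m / 253000 m = 4.74×10⁻⁴
On a pressure surface, geostrophic balance gives V_g = (g/f)|∂Z/∂n|:
V_g = 9.81 × 4.74×10⁻⁴ / 1.22×10⁻⁴ = 38.1 m/s
Converting: 38.1 m/s × 1.944 = 74.0 knots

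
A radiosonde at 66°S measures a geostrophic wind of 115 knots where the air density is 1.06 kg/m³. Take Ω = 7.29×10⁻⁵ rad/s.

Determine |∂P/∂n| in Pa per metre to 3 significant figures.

Coriolis parameter at 66°S:
f = 2Ω sin φ = 2 × 7.29×10⁻⁵ × sin 66° = 1.33×10⁻⁴ s⁻¹
Wind speed in SI: 115 knots = 59.2 m/s
Geostrophic balance rearranged: |∂P/∂n| = f ρ V_g
|∂P/∂n| = 1.33×10⁻⁴ × 1.06 × 59.2 = 8.35×10⁻³ Pa/m

8.35×10⁻³ Pa/m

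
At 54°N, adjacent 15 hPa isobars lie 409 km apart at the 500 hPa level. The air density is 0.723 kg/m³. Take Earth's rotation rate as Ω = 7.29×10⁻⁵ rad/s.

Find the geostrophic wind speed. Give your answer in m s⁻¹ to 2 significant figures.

43 m s⁻¹

Coriolis parameter at 54°N:
f = 2Ω sin φ = 2 × 7.29×10⁻⁵ × sin 54° = 1.18×10⁻⁴ s⁻¹
Pressure gradient: |∂P/∂n| = 1500 Pa / 409000 m = 3.67×10⁻³ Pa/m
Geostrophic balance (pressure-gradient force = Coriolis force):
V_g = (1/(fρ)) |∂P/∂n| = 3.67×10⁻³ / (1.18×10⁻⁴ × 0.723) = 43.0 m/s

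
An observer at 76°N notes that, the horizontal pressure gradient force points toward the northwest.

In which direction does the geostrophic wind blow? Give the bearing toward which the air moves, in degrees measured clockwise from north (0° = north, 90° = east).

The pressure-gradient force points toward the northwest (bearing 315°).
Geostrophic balance: in the Northern Hemisphere the Coriolis force deflects motion to the right, so the geostrophic wind blows 90° to the right of the pressure-gradient force (low pressure on the left).
Rotating 315° by 90° clockwise gives 045° — the wind blows toward the northeast.

045°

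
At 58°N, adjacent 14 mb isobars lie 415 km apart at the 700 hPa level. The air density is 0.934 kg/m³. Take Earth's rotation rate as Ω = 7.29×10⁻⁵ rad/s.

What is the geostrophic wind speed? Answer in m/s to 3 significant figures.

Coriolis parameter at 58°N:
f = 2Ω sin φ = 2 × 7.29×10⁻⁵ × sin 58° = 1.24×10⁻⁴ s⁻¹
Pressure gradient: |∂P/∂n| = 1400 Pa / 415000 m = 3.37×10⁻³ Pa/m
Geostrophic balance (pressure-gradient force = Coriolis force):
V_g = (1/(fρ)) |∂P/∂n| = 3.37×10⁻³ / (1.24×10⁻⁴ × 0.934) = 29.2 m/s

29.2 m/s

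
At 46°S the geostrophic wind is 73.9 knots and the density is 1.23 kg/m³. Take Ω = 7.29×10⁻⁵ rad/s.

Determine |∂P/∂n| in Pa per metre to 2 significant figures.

Coriolis parameter at 46°S:
f = 2Ω sin φ = 2 × 7.29×10⁻⁵ × sin 46° = 1.05×10⁻⁴ s⁻¹
Wind speed in SI: 73.9 knots = 38.0 m/s
Geostrophic balance rearranged: |∂P/∂n| = f ρ V_g
|∂P/∂n| = 1.05×10⁻⁴ × 1.23 × 38.0 = 4.90×10⁻³ Pa/m

4.9×10⁻³ Pa/m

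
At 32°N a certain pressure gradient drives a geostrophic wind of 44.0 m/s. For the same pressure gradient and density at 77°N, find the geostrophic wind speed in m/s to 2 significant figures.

With the same pressure gradient and density, V_g ∝ 1/f ∝ 1/sin φ.
V₂ = V₁ · sin φ₁ / sin φ₂ = 44.0 × sin 32° / sin 77°
V₂ = 44.0 × 0.5299/0.9744 = 24 m/s

24 m/s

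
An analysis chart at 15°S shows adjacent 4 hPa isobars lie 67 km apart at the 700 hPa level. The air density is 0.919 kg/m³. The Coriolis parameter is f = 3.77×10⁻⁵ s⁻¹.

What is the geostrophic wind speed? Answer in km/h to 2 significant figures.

620 km/h

Pressure gradient: |∂P/∂n| = 400 Pa / 67000 m = 5.97×10⁻³ Pa/m
Geostrophic balance (pressure-gradient force = Coriolis force):
V_g = (1/(fρ)) |∂P/∂n| = 5.97×10⁻³ / (3.77×10⁻⁵ × 0.919) = 172 m/s
Converting: 172 m/s × 3.6 = 620 km/h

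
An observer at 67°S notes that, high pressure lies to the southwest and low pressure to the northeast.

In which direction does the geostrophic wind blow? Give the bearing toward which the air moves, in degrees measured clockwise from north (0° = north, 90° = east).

315°

The pressure-gradient force points toward the northeast (bearing 045°).
Geostrophic balance: in the Southern Hemisphere the Coriolis force deflects motion to the left, so the geostrophic wind blows 90° to the left of the pressure-gradient force (low pressure on the right).
Rotating 045° by 90° counterclockwise gives 315° — the wind blows toward the northwest.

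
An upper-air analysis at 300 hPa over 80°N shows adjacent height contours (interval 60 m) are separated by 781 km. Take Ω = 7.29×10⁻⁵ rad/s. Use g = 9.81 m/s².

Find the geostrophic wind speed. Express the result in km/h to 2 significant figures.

19 km/h

Coriolis parameter at 80°N:
f = 2Ω sin φ = 2 × 7.29×10⁻⁵ × sin 80° = 1.44×10⁻⁴ s⁻¹
Height gradient: |∂Z/∂n| = 60 m / 781000 m = 7.68×10⁻⁵
On a pressure surface, geostrophic balance gives V_g = (g/f)|∂Z/∂n|:
V_g = 9.81 × 7.68×10⁻⁵ / 1.44×10⁻⁴ = 5.25 m/s
Converting: 5.25 m/s × 3.6 = 19 km/h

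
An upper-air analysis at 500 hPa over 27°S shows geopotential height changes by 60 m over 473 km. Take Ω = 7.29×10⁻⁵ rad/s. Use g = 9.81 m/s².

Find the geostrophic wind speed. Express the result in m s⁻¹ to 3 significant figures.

Coriolis parameter at 27°S:
f = 2Ω sin φ = 2 × 7.29×10⁻⁵ × sin 27° = 6.62×10⁻⁵ s⁻¹
Height gradient: |∂Z/∂n| = 60 m / 473000 m = 1.27×10⁻⁴
On a pressure surface, geostrophic balance gives V_g = (g/f)|∂Z/∂n|:
V_g = 9.81 × 1.27×10⁻⁴ / 6.62×10⁻⁵ = 18.8 m/s

18.8 m s⁻¹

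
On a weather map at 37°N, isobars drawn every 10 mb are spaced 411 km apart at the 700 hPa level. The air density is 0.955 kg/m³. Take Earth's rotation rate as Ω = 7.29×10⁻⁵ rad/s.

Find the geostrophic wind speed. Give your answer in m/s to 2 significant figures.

Coriolis parameter at 37°N:
f = 2Ω sin φ = 2 × 7.29×10⁻⁵ × sin 37° = 8.77×10⁻⁵ s⁻¹
Pressure gradient: |∂P/∂n| = 1000 Pa / 411000 m = 2.43×10⁻³ Pa/m
Geostrophic balance (pressure-gradient force = Coriolis force):
V_g = (1/(fρ)) |∂P/∂n| = 2.43×10⁻³ / (8.77×10⁻⁵ × 0.955) = 29.0 m/s

29 m/s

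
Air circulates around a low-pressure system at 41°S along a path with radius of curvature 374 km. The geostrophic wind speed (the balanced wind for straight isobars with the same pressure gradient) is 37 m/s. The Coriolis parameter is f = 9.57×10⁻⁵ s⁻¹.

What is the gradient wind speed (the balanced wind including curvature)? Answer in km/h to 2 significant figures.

82 km/h

Around a low, centrifugal force acts outward with Coriolis, so pressure-gradient force balances both:
(1/ρ)|∂P/∂n| = fV + V²/R  →  V² + fR·V − fR·V_g = 0
With fR = 9.57×10⁻⁵ × 374×10³ m = 35.8 m/s:
V = [−fR + √((fR)² + 4 fR V_g)]/2 = [−35.8 + √(35.8² + 4×35.8×37)]/2 = 22.7 m/s
Subgeostrophic (V < V_g = 37 m/s), as expected around a low.
Converting: 22.7 m/s × 3.6 = 82 km/h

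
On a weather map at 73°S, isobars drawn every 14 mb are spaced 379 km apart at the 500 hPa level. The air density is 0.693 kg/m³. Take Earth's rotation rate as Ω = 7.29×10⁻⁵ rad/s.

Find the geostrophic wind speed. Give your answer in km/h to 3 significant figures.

138 km/h

Coriolis parameter at 73°S:
f = 2Ω sin φ = 2 × 7.29×10⁻⁵ × sin 73° = 1.39×10⁻⁴ s⁻¹
Pressure gradient: |∂P/∂n| = 1400 Pa / 379000 m = 3.69×10⁻³ Pa/m
Geostrophic balance (pressure-gradient force = Coriolis force):
V_g = (1/(fρ)) |∂P/∂n| = 3.69×10⁻³ / (1.39×10⁻⁴ × 0.693) = 38.2 m/s
Converting: 38.2 m/s × 3.6 = 138 km/h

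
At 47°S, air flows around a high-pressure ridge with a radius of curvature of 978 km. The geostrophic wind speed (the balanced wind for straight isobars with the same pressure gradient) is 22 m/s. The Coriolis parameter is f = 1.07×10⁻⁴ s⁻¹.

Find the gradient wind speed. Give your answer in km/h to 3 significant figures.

Around a high, pressure-gradient force acts outward with centrifugal, so Coriolis balances both:
fV = (1/ρ)|∂P/∂n| + V²/R  →  V² − fR·V + fR·V_g = 0
With fR = 1.07×10⁻⁴ × 978×10³ m = 105 m/s:
V = [fR − √((fR)² − 4 fR V_g)]/2 = [105 − √(105² − 4×105×22)]/2 = 31.5 m/s
Supergeostrophic (V > V_g = 22 m/s), as expected around a high.
Converting: 31.5 m/s × 3.6 = 113 km/h

113 km/h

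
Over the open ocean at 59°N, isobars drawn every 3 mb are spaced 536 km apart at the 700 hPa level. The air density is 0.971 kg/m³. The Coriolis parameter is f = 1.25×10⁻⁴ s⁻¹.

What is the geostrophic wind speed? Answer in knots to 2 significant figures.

Pressure gradient: |∂P/∂n| = 300 Pa / 536000 m = 5.60×10⁻⁴ Pa/m
Geostrophic balance (pressure-gradient force = Coriolis force):
V_g = (1/(fρ)) |∂P/∂n| = 5.60×10⁻⁴ / (1.25×10⁻⁴ × 0.971) = 4.61 m/s
Converting: 4.61 m/s × 1.944 = 9.0 knots

9.0 knots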